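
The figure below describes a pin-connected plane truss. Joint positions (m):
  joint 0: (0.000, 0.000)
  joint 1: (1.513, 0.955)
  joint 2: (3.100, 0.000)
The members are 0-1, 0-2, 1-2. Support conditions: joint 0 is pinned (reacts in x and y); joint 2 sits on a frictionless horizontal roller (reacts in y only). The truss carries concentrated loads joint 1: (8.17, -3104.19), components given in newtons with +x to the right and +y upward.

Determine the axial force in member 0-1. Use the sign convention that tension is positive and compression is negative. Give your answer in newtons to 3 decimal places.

N=3 nodes, M=3 members, R=3 reactions → 2N=6, M+R=6
member 0 (0-1): L=1.7892, (cx,cy)=(0.8456,0.5338)
member 1 (0-2): L=3.1000, (cx,cy)=(1.0000,0.0000)
member 2 (1-2): L=1.8522, (cx,cy)=(0.8568,-0.5156)
solve A·x = −loads:
  F[0-1] = -2972.5405 N (compression)
  F[0-2] = +2521.8541 N (tension)
  F[1-2] = -2943.2537 N (compression)
  Rx@0 = -8.1700 N
  Ry@0 = +1586.6281 N
  Ry@2 = +1517.5619 N

-2972.540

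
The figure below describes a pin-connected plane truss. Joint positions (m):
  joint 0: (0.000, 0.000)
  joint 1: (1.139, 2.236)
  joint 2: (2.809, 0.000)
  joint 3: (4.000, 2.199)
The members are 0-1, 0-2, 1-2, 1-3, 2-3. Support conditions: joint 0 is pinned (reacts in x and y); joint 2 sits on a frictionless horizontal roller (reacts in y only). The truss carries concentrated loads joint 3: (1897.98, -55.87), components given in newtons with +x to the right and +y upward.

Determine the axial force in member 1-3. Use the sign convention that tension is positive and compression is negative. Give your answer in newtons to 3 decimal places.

1914.988

N=4 nodes, M=5 members, R=3 reactions → 2N=8, M+R=8
member 0 (0-1): L=2.5094, (cx,cy)=(0.4539,0.8911)
member 1 (0-2): L=2.8090, (cx,cy)=(1.0000,0.0000)
member 2 (1-2): L=2.7908, (cx,cy)=(0.5984,-0.8012)
member 3 (1-3): L=2.8612, (cx,cy)=(0.9999,-0.0129)
member 4 (2-3): L=2.5008, (cx,cy)=(0.4762,0.8793)
solve A·x = −loads:
  F[0-1] = +1694.0653 N (tension)
  F[0-2] = +1129.0506 N (tension)
  F[1-2] = -1914.9575 N (compression)
  F[1-3] = +1914.9877 N (tension)
  F[2-3] = -35.3758 N (compression)
  Rx@0 = -1897.9800 N
  Ry@0 = -1509.5049 N
  Ry@2 = +1565.3749 N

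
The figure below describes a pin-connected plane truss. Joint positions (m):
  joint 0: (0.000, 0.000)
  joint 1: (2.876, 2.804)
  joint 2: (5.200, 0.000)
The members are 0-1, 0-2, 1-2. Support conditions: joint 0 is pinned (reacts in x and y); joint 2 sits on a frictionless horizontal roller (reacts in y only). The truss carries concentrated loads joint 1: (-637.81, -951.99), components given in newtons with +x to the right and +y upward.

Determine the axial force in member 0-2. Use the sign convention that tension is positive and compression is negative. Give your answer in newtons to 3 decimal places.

N=3 nodes, M=3 members, R=3 reactions → 2N=6, M+R=6
member 0 (0-1): L=4.0167, (cx,cy)=(0.7160,0.6981)
member 1 (0-2): L=5.2000, (cx,cy)=(1.0000,0.0000)
member 2 (1-2): L=3.6419, (cx,cy)=(0.6381,-0.7699)
solve A·x = −loads:
  F[0-1] = -1102.1444 N (compression)
  F[0-2] = +151.3392 N (tension)
  F[1-2] = -237.1607 N (compression)
  Rx@0 = +637.8100 N
  Ry@0 = +769.3931 N
  Ry@2 = +182.5969 N

151.339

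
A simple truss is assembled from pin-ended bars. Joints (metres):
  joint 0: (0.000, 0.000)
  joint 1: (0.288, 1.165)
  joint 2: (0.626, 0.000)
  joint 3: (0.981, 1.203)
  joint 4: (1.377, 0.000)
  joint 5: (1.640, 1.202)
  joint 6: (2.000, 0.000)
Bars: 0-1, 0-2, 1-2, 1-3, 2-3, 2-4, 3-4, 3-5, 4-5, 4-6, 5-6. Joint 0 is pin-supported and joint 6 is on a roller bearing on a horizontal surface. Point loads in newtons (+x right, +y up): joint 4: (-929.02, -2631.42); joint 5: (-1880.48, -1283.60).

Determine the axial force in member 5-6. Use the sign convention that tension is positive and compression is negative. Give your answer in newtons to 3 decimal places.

-1810.222

N=7 nodes, M=11 members, R=3 reactions → 2N=14, M+R=14
member 0 (0-1): L=1.2001, (cx,cy)=(0.2400,0.9708)
member 1 (0-2): L=0.6260, (cx,cy)=(1.0000,0.0000)
member 2 (1-2): L=1.2130, (cx,cy)=(0.2786,-0.9604)
member 3 (1-3): L=0.6940, (cx,cy)=(0.9985,0.0548)
member 4 (2-3): L=1.2543, (cx,cy)=(0.2830,0.9591)
member 5 (2-4): L=0.7510, (cx,cy)=(1.0000,0.0000)
member 6 (3-4): L=1.2665, (cx,cy)=(0.3127,-0.9499)
member 7 (3-5): L=0.6590, (cx,cy)=(1.0000,-0.0015)
member 8 (4-5): L=1.2304, (cx,cy)=(0.2137,0.9769)
member 9 (4-6): L=0.6230, (cx,cy)=(1.0000,0.0000)
member 10 (5-6): L=1.2548, (cx,cy)=(0.2869,-0.9580)
solve A·x = −loads:
  F[0-1] = -2246.5563 N (compression)
  F[0-2] = -2270.3581 N (compression)
  F[1-2] = +2204.9767 N (tension)
  F[1-3] = -1155.2662 N (compression)
  F[2-3] = -2207.9305 N (compression)
  F[2-4] = -1031.0572 N (compression)
  F[3-4] = +2300.0142 N (tension)
  F[3-5] = -2497.5967 N (compression)
  F[4-5] = +457.2946 N (tension)
  F[4-6] = +519.3692 N (tension)
  F[5-6] = -1810.2219 N (compression)
  Rx@0 = +2809.5000 N
  Ry@0 = +2180.9038 N
  Ry@6 = +1734.1162 N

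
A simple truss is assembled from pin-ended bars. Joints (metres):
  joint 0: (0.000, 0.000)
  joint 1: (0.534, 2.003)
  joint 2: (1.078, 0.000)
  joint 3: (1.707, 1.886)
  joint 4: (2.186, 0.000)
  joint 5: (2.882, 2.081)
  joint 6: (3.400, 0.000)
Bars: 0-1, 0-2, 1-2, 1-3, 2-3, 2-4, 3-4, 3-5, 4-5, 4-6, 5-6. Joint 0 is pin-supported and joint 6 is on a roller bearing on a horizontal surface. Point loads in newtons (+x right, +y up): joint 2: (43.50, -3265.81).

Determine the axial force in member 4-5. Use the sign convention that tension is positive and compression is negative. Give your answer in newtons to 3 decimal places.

N=7 nodes, M=11 members, R=3 reactions → 2N=14, M+R=14
member 0 (0-1): L=2.0730, (cx,cy)=(0.2576,0.9663)
member 1 (0-2): L=1.0780, (cx,cy)=(1.0000,0.0000)
member 2 (1-2): L=2.0756, (cx,cy)=(0.2621,-0.9650)
member 3 (1-3): L=1.1788, (cx,cy)=(0.9951,-0.0993)
member 4 (2-3): L=1.9881, (cx,cy)=(0.3164,0.9486)
member 5 (2-4): L=1.1080, (cx,cy)=(1.0000,0.0000)
member 6 (3-4): L=1.9459, (cx,cy)=(0.2462,-0.9692)
member 7 (3-5): L=1.1911, (cx,cy)=(0.9865,0.1637)
member 8 (4-5): L=2.1943, (cx,cy)=(0.3172,0.9484)
member 9 (4-6): L=1.2140, (cx,cy)=(1.0000,0.0000)
member 10 (5-6): L=2.1445, (cx,cy)=(0.2415,-0.9704)
solve A·x = −loads:
  F[0-1] = -2308.2576 N (compression)
  F[0-2] = +638.1132 N (tension)
  F[1-2] = +2438.6720 N (tension)
  F[1-3] = -1239.9066 N (compression)
  F[2-3] = +961.7955 N (tension)
  F[2-4] = +929.4928 N (tension)
  F[3-4] = -1177.8362 N (compression)
  F[3-5] = -648.3023 N (compression)
  F[4-5] = +1203.7498 N (tension)
  F[4-6] = +257.7439 N (tension)
  F[5-6] = -1067.0504 N (compression)
  Rx@0 = -43.5000 N
  Ry@0 = +2230.3561 N
  Ry@6 = +1035.4539 N

1203.750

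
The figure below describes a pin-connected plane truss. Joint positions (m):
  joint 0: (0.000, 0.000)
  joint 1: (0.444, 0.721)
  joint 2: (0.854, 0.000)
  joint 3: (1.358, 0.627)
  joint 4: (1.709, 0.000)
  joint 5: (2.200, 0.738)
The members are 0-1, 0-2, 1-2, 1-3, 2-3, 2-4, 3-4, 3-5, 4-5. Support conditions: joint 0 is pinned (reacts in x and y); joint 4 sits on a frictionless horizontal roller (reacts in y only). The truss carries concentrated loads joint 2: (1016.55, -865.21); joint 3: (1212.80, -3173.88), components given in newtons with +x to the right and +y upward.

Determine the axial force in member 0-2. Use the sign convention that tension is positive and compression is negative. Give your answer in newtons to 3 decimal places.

2623.325

N=6 nodes, M=9 members, R=3 reactions → 2N=12, M+R=12
member 0 (0-1): L=0.8467, (cx,cy)=(0.5244,0.8515)
member 1 (0-2): L=0.8540, (cx,cy)=(1.0000,0.0000)
member 2 (1-2): L=0.8294, (cx,cy)=(0.4943,-0.8693)
member 3 (1-3): L=0.9188, (cx,cy)=(0.9948,-0.1023)
member 4 (2-3): L=0.8045, (cx,cy)=(0.6265,0.7794)
member 5 (2-4): L=0.8550, (cx,cy)=(1.0000,0.0000)
member 6 (3-4): L=0.7186, (cx,cy)=(0.4885,-0.8726)
member 7 (3-5): L=0.8493, (cx,cy)=(0.9914,0.1307)
member 8 (4-5): L=0.8864, (cx,cy)=(0.5539,0.8326)
solve A·x = −loads:
  F[0-1] = -751.3440 N (compression)
  F[0-2] = +2623.3254 N (tension)
  F[1-2] = +831.1950 N (tension)
  F[1-3] = -809.0971 N (compression)
  F[2-3] = +183.0470 N (tension)
  F[2-4] = +1902.9706 N (tension)
  F[3-4] = -3895.7282 N (compression)
  F[3-5] = +0.0000 N (tension)
  F[4-5] = -0.0000 N (compression)
  Rx@0 = -2229.3500 N
  Ry@0 = +639.7664 N
  Ry@4 = +3399.3236 N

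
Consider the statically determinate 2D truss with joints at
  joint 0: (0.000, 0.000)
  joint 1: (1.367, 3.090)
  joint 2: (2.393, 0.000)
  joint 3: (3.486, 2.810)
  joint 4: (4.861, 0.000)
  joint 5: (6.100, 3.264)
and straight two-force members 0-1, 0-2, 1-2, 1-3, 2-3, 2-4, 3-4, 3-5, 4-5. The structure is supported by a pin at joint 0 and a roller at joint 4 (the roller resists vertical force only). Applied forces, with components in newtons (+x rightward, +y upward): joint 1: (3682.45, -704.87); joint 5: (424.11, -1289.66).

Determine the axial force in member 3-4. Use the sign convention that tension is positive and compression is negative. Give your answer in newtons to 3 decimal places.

-3320.595

N=6 nodes, M=9 members, R=3 reactions → 2N=12, M+R=12
member 0 (0-1): L=3.3789, (cx,cy)=(0.4046,0.9145)
member 1 (0-2): L=2.3930, (cx,cy)=(1.0000,0.0000)
member 2 (1-2): L=3.2559, (cx,cy)=(0.3151,-0.9491)
member 3 (1-3): L=2.1374, (cx,cy)=(0.9914,-0.1310)
member 4 (2-3): L=3.0151, (cx,cy)=(0.3625,0.9320)
member 5 (2-4): L=2.4680, (cx,cy)=(1.0000,0.0000)
member 6 (3-4): L=3.1284, (cx,cy)=(0.4395,-0.8982)
member 7 (3-5): L=2.6531, (cx,cy)=(0.9853,0.1711)
member 8 (4-5): L=3.4912, (cx,cy)=(0.3549,0.9349)
solve A·x = −loads:
  F[0-1] = +2676.4979 N (tension)
  F[0-2] = +3023.7221 N (tension)
  F[1-2] = -3095.6576 N (compression)
  F[1-3] = -1638.2201 N (compression)
  F[2-3] = +3152.3620 N (tension)
  F[2-4] = +905.4491 N (tension)
  F[3-4] = -3320.5947 N (compression)
  F[3-5] = +992.7899 N (tension)
  F[4-5] = -1561.1622 N (compression)
  Rx@0 = -4106.5600 N
  Ry@0 = -2447.6730 N
  Ry@4 = +4442.2030 N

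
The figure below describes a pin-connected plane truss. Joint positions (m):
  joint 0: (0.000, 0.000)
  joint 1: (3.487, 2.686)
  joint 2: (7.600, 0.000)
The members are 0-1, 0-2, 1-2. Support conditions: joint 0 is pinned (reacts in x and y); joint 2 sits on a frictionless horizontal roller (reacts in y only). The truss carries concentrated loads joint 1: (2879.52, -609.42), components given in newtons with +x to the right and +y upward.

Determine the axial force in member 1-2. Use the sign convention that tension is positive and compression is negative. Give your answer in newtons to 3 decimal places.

-2372.594

N=3 nodes, M=3 members, R=3 reactions → 2N=6, M+R=6
member 0 (0-1): L=4.4016, (cx,cy)=(0.7922,0.6102)
member 1 (0-2): L=7.6000, (cx,cy)=(1.0000,0.0000)
member 2 (1-2): L=4.9124, (cx,cy)=(0.8373,-0.5468)
solve A·x = −loads:
  F[0-1] = +1127.2240 N (tension)
  F[0-2] = +1986.5124 N (tension)
  F[1-2] = -2372.5945 N (compression)
  Rx@0 = -2879.5200 N
  Ry@0 = -687.8745 N
  Ry@2 = +1297.2945 N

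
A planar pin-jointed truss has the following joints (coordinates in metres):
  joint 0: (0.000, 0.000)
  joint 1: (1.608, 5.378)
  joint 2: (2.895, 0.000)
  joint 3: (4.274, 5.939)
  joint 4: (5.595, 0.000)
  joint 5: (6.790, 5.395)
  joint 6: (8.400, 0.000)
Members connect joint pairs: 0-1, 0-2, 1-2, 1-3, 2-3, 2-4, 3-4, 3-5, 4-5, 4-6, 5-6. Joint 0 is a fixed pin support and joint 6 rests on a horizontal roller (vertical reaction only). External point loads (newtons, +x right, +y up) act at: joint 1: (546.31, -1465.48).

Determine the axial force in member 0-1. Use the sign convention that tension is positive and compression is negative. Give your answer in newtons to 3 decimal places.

-871.710

N=7 nodes, M=11 members, R=3 reactions → 2N=14, M+R=14
member 0 (0-1): L=5.6132, (cx,cy)=(0.2865,0.9581)
member 1 (0-2): L=2.8950, (cx,cy)=(1.0000,0.0000)
member 2 (1-2): L=5.5299, (cx,cy)=(0.2327,-0.9725)
member 3 (1-3): L=2.7244, (cx,cy)=(0.9786,0.2059)
member 4 (2-3): L=6.0970, (cx,cy)=(0.2262,0.9741)
member 5 (2-4): L=2.7000, (cx,cy)=(1.0000,0.0000)
member 6 (3-4): L=6.0841, (cx,cy)=(0.2171,-0.9761)
member 7 (3-5): L=2.5741, (cx,cy)=(0.9774,-0.2113)
member 8 (4-5): L=5.5258, (cx,cy)=(0.2163,0.9763)
member 9 (4-6): L=2.8050, (cx,cy)=(1.0000,0.0000)
member 10 (5-6): L=5.6301, (cx,cy)=(0.2860,-0.9582)
solve A·x = −loads:
  F[0-1] = -871.7096 N (compression)
  F[0-2] = +796.0244 N (tension)
  F[1-2] = -781.0062 N (compression)
  F[1-3] = -627.7078 N (compression)
  F[2-3] = +779.7662 N (tension)
  F[2-4] = +437.8904 N (tension)
  F[3-4] = -576.4364 N (compression)
  F[3-5] = -319.9600 N (compression)
  F[4-5] = +576.3234 N (tension)
  F[4-6] = +188.0979 N (tension)
  F[5-6] = -657.7712 N (compression)
  Rx@0 = -546.3100 N
  Ry@0 = +835.1768 N
  Ry@6 = +630.3032 N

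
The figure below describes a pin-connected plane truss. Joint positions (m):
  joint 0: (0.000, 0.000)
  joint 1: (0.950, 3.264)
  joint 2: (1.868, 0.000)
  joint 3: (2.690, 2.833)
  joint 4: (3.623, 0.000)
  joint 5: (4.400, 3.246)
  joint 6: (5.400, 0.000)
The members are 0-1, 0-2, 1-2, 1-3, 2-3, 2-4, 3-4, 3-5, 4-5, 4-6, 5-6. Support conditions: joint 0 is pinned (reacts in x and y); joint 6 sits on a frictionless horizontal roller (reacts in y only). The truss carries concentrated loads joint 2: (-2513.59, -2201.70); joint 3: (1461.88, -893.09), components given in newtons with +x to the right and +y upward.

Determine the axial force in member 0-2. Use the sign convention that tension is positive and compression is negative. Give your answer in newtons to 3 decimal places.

N=7 nodes, M=11 members, R=3 reactions → 2N=14, M+R=14
member 0 (0-1): L=3.3994, (cx,cy)=(0.2795,0.9602)
member 1 (0-2): L=1.8680, (cx,cy)=(1.0000,0.0000)
member 2 (1-2): L=3.3906, (cx,cy)=(0.2707,-0.9627)
member 3 (1-3): L=1.7926, (cx,cy)=(0.9707,-0.2404)
member 4 (2-3): L=2.9498, (cx,cy)=(0.2787,0.9604)
member 5 (2-4): L=1.7550, (cx,cy)=(1.0000,0.0000)
member 6 (3-4): L=2.9827, (cx,cy)=(0.3128,-0.9498)
member 7 (3-5): L=1.7592, (cx,cy)=(0.9721,0.2348)
member 8 (4-5): L=3.3377, (cx,cy)=(0.2328,0.9725)
member 9 (4-6): L=1.7770, (cx,cy)=(1.0000,0.0000)
member 10 (5-6): L=3.3965, (cx,cy)=(0.2944,-0.9557)
solve A·x = −loads:
  F[0-1] = -1167.8580 N (compression)
  F[0-2] = -725.3430 N (compression)
  F[1-2] = +1342.3260 N (tension)
  F[1-3] = -710.6423 N (compression)
  F[2-3] = +947.0199 N (tension)
  F[2-4] = +1887.7803 N (tension)
  F[3-4] = -2369.2995 N (compression)
  F[3-5] = -1179.6185 N (compression)
  F[4-5] = +2313.9756 N (tension)
  F[4-6] = +607.9673 N (tension)
  F[5-6] = -2064.9881 N (compression)
  Rx@0 = +1051.7100 N
  Ry@0 = +1121.3282 N
  Ry@6 = +1973.4618 N

-725.343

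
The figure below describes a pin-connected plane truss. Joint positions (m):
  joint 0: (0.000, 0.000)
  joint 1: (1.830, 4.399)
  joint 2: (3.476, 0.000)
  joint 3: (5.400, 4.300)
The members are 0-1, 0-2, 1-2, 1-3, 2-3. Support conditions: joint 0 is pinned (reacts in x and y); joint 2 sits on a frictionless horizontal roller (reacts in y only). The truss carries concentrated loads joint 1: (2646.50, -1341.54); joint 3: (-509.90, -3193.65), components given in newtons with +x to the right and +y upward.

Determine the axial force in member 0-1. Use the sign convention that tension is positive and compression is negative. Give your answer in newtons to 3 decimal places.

4170.847

N=4 nodes, M=5 members, R=3 reactions → 2N=8, M+R=8
member 0 (0-1): L=4.7645, (cx,cy)=(0.3841,0.9233)
member 1 (0-2): L=3.4760, (cx,cy)=(1.0000,0.0000)
member 2 (1-2): L=4.6969, (cx,cy)=(0.3504,-0.9366)
member 3 (1-3): L=3.5714, (cx,cy)=(0.9996,-0.0277)
member 4 (2-3): L=4.7108, (cx,cy)=(0.4084,0.9128)
solve A·x = −loads:
  F[0-1] = +4170.8466 N (tension)
  F[0-2] = +534.6041 N (tension)
  F[1-2] = -5570.9258 N (compression)
  F[1-3] = +908.1576 N (tension)
  F[2-3] = -3471.1863 N (compression)
  Rx@0 = -2136.6000 N
  Ry@0 = -3850.9181 N
  Ry@2 = +8386.1081 N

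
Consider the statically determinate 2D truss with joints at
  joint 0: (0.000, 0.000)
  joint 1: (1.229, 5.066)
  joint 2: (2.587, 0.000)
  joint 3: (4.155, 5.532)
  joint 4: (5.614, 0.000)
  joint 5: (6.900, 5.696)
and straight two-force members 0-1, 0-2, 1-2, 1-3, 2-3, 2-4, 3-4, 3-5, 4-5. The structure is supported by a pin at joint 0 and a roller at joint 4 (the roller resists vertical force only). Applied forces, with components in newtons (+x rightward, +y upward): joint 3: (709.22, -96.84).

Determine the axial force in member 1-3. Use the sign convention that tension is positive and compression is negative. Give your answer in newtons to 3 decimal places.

334.100

N=6 nodes, M=9 members, R=3 reactions → 2N=12, M+R=12
member 0 (0-1): L=5.2129, (cx,cy)=(0.2358,0.9718)
member 1 (0-2): L=2.5870, (cx,cy)=(1.0000,0.0000)
member 2 (1-2): L=5.2449, (cx,cy)=(0.2589,-0.9659)
member 3 (1-3): L=2.9629, (cx,cy)=(0.9876,0.1573)
member 4 (2-3): L=5.7499, (cx,cy)=(0.2727,0.9621)
member 5 (2-4): L=3.0270, (cx,cy)=(1.0000,0.0000)
member 6 (3-4): L=5.7212, (cx,cy)=(0.2550,-0.9669)
member 7 (3-5): L=2.7499, (cx,cy)=(0.9982,0.0596)
member 8 (4-5): L=5.8394, (cx,cy)=(0.2202,0.9754)
solve A·x = −loads:
  F[0-1] = +693.2348 N (tension)
  F[0-2] = +545.7835 N (tension)
  F[1-2] = -643.0761 N (compression)
  F[1-3] = +334.1002 N (tension)
  F[2-3] = +645.6156 N (tension)
  F[2-4] = +203.2192 N (tension)
  F[3-4] = -796.8814 N (compression)
  F[3-5] = +0.0000 N (tension)
  F[4-5] = +0.0000 N (tension)
  Rx@0 = -709.2200 N
  Ry@0 = -673.6935 N
  Ry@4 = +770.5335 N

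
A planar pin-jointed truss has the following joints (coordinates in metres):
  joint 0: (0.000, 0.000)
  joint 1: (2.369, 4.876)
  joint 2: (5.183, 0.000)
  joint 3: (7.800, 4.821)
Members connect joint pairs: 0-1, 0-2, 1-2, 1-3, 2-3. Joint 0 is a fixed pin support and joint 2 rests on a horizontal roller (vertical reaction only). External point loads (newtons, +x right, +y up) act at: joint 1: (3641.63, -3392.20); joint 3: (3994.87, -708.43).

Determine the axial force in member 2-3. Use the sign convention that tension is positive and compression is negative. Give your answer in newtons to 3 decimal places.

-755.888

N=4 nodes, M=5 members, R=3 reactions → 2N=8, M+R=8
member 0 (0-1): L=5.4210, (cx,cy)=(0.4370,0.8995)
member 1 (0-2): L=5.1830, (cx,cy)=(1.0000,0.0000)
member 2 (1-2): L=5.6297, (cx,cy)=(0.4998,-0.8661)
member 3 (1-3): L=5.4313, (cx,cy)=(0.9999,-0.0101)
member 4 (2-3): L=5.4855, (cx,cy)=(0.4771,0.8789)
solve A·x = −loads:
  F[0-1] = +6290.1698 N (tension)
  F[0-2] = +4887.6830 N (tension)
  F[1-2] = -10499.8432 N (compression)
  F[1-3] = +4355.7094 N (tension)
  F[2-3] = -755.8885 N (compression)
  Rx@0 = -7636.5000 N
  Ry@0 = -5657.7593 N
  Ry@2 = +9758.3893 N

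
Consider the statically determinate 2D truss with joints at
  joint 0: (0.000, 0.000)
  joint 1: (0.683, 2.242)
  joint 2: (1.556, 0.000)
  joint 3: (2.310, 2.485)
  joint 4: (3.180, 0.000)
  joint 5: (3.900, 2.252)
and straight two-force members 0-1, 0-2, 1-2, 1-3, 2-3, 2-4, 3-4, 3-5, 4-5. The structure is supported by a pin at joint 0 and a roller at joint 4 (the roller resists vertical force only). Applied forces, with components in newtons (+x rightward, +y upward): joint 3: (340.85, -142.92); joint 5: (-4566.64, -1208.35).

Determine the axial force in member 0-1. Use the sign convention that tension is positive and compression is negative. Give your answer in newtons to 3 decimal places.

N=6 nodes, M=9 members, R=3 reactions → 2N=12, M+R=12
member 0 (0-1): L=2.3437, (cx,cy)=(0.2914,0.9566)
member 1 (0-2): L=1.5560, (cx,cy)=(1.0000,0.0000)
member 2 (1-2): L=2.4060, (cx,cy)=(0.3628,-0.9318)
member 3 (1-3): L=1.6450, (cx,cy)=(0.9890,0.1477)
member 4 (2-3): L=2.5969, (cx,cy)=(0.2903,0.9569)
member 5 (2-4): L=1.6240, (cx,cy)=(1.0000,0.0000)
member 6 (3-4): L=2.6329, (cx,cy)=(0.3304,-0.9438)
member 7 (3-5): L=1.6070, (cx,cy)=(0.9894,-0.1450)
member 8 (4-5): L=2.3643, (cx,cy)=(0.3045,0.9525)
solve A·x = −loads:
  F[0-1] = -2857.1522 N (compression)
  F[0-2] = -3393.1693 N (compression)
  F[1-2] = +2645.7157 N (tension)
  F[1-3] = -1812.4951 N (compression)
  F[2-3] = -2576.3958 N (compression)
  F[2-4] = -1685.1234 N (compression)
  F[3-4] = +3364.3728 N (tension)
  F[3-5] = -4035.8711 N (compression)
  F[4-5] = -1882.9558 N (compression)
  Rx@0 = +4225.7900 N
  Ry@0 = +2733.1413 N
  Ry@4 = -1381.8713 N

-2857.152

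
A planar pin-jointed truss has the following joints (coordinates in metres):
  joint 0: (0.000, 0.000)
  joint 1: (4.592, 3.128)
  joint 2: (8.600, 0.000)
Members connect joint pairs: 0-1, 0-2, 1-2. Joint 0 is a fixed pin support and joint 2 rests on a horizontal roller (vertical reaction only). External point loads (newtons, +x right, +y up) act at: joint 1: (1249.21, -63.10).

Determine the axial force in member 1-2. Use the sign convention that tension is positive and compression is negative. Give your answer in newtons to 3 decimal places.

-793.269

N=3 nodes, M=3 members, R=3 reactions → 2N=6, M+R=6
member 0 (0-1): L=5.5562, (cx,cy)=(0.8265,0.5630)
member 1 (0-2): L=8.6000, (cx,cy)=(1.0000,0.0000)
member 2 (1-2): L=5.0841, (cx,cy)=(0.7883,-0.6152)
solve A·x = −loads:
  F[0-1] = +754.8346 N (tension)
  F[0-2] = +625.3611 N (tension)
  F[1-2] = -793.2689 N (compression)
  Rx@0 = -1249.2100 N
  Ry@0 = -424.9563 N
  Ry@2 = +488.0563 N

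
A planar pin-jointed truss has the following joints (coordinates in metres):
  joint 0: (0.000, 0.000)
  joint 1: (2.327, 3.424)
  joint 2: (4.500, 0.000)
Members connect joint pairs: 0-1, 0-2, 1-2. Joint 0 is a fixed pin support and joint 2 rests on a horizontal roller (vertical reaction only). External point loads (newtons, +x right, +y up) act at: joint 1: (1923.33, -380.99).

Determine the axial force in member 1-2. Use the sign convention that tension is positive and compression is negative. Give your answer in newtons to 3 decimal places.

-1966.616

N=3 nodes, M=3 members, R=3 reactions → 2N=6, M+R=6
member 0 (0-1): L=4.1399, (cx,cy)=(0.5621,0.8271)
member 1 (0-2): L=4.5000, (cx,cy)=(1.0000,0.0000)
member 2 (1-2): L=4.0553, (cx,cy)=(0.5358,-0.8443)
solve A·x = −loads:
  F[0-1] = +1546.9758 N (tension)
  F[0-2] = +1053.7873 N (tension)
  F[1-2] = -1966.6157 N (compression)
  Rx@0 = -1923.3300 N
  Ry@0 = -1279.4646 N
  Ry@2 = +1660.4546 N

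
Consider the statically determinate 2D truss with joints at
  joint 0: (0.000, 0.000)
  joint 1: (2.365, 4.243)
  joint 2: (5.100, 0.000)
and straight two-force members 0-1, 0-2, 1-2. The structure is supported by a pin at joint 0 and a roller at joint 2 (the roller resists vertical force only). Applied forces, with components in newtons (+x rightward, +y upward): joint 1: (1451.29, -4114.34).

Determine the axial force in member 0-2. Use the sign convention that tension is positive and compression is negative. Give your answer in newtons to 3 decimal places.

2008.121

N=3 nodes, M=3 members, R=3 reactions → 2N=6, M+R=6
member 0 (0-1): L=4.8576, (cx,cy)=(0.4869,0.8735)
member 1 (0-2): L=5.1000, (cx,cy)=(1.0000,0.0000)
member 2 (1-2): L=5.0481, (cx,cy)=(0.5418,-0.8405)
solve A·x = −loads:
  F[0-1] = -1143.7046 N (compression)
  F[0-2] = +2008.1209 N (tension)
  F[1-2] = -3706.4669 N (compression)
  Rx@0 = -1451.2900 N
  Ry@0 = +998.9993 N
  Ry@2 = +3115.3407 N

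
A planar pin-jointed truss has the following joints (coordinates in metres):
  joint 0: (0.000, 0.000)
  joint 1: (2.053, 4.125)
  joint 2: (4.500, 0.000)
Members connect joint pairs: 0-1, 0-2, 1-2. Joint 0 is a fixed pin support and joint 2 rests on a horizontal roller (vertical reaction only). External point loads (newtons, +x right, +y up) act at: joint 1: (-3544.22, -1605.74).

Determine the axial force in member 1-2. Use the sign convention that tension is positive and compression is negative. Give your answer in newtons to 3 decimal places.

N=3 nodes, M=3 members, R=3 reactions → 2N=6, M+R=6
member 0 (0-1): L=4.6076, (cx,cy)=(0.4456,0.8953)
member 1 (0-2): L=4.5000, (cx,cy)=(1.0000,0.0000)
member 2 (1-2): L=4.7962, (cx,cy)=(0.5102,-0.8601)
solve A·x = −loads:
  F[0-1] = -4604.3365 N (compression)
  F[0-2] = -1492.6961 N (compression)
  F[1-2] = +2925.7268 N (tension)
  Rx@0 = +3544.2200 N
  Ry@0 = +4122.0341 N
  Ry@2 = -2516.2941 N

2925.727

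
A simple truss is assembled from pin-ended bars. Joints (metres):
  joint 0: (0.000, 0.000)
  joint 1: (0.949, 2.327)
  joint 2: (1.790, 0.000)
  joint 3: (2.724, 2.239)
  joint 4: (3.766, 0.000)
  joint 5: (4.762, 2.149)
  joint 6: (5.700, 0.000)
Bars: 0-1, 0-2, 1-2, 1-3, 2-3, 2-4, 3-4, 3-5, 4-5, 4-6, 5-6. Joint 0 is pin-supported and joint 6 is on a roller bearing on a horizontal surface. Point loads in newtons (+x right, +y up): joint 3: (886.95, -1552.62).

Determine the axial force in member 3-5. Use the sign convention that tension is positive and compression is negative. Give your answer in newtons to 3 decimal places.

N=7 nodes, M=11 members, R=3 reactions → 2N=14, M+R=14
member 0 (0-1): L=2.5131, (cx,cy)=(0.3776,0.9260)
member 1 (0-2): L=1.7900, (cx,cy)=(1.0000,0.0000)
member 2 (1-2): L=2.4743, (cx,cy)=(0.3399,-0.9405)
member 3 (1-3): L=1.7772, (cx,cy)=(0.9988,-0.0495)
member 4 (2-3): L=2.4260, (cx,cy)=(0.3850,0.9229)
member 5 (2-4): L=1.9760, (cx,cy)=(1.0000,0.0000)
member 6 (3-4): L=2.4696, (cx,cy)=(0.4219,-0.9066)
member 7 (3-5): L=2.0400, (cx,cy)=(0.9990,-0.0441)
member 8 (4-5): L=2.3686, (cx,cy)=(0.4205,0.9073)
member 9 (4-6): L=1.9340, (cx,cy)=(1.0000,0.0000)
member 10 (5-6): L=2.3448, (cx,cy)=(0.4000,-0.9165)
solve A·x = −loads:
  F[0-1] = -499.1918 N (compression)
  F[0-2] = +1075.4576 N (tension)
  F[1-2] = +510.5780 N (tension)
  F[1-3] = -362.4940 N (compression)
  F[2-3] = -520.2848 N (compression)
  F[2-4] = +1449.3068 N (tension)
  F[3-4] = -1155.8476 N (compression)
  F[3-5] = -962.5549 N (compression)
  F[4-5] = +1155.0023 N (tension)
  F[4-6] = +475.9353 N (tension)
  F[5-6] = -1189.7323 N (compression)
  Rx@0 = -886.9500 N
  Ry@0 = +462.2309 N
  Ry@6 = +1090.3891 N

-962.555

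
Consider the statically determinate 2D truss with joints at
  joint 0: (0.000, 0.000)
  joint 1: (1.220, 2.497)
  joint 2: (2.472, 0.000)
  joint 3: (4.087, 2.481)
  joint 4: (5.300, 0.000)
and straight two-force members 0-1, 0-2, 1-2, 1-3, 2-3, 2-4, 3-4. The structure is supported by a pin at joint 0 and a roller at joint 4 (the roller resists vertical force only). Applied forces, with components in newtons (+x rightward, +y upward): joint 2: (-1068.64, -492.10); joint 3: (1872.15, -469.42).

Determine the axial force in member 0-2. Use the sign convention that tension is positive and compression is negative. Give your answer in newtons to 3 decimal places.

N=5 nodes, M=7 members, R=3 reactions → 2N=10, M+R=10
member 0 (0-1): L=2.7791, (cx,cy)=(0.4390,0.8985)
member 1 (0-2): L=2.4720, (cx,cy)=(1.0000,0.0000)
member 2 (1-2): L=2.7933, (cx,cy)=(0.4482,-0.8939)
member 3 (1-3): L=2.8670, (cx,cy)=(1.0000,-0.0056)
member 4 (2-3): L=2.9603, (cx,cy)=(0.5455,0.8381)
member 5 (2-4): L=2.8280, (cx,cy)=(1.0000,0.0000)
member 6 (3-4): L=2.7617, (cx,cy)=(0.4392,-0.8984)
solve A·x = −loads:
  F[0-1] = +563.5732 N (tension)
  F[0-2] = +556.1066 N (tension)
  F[1-2] = -569.5903 N (compression)
  F[1-3] = +502.7106 N (tension)
  F[2-3] = +1194.7194 N (tension)
  F[2-4] = +717.6725 N (tension)
  F[3-4] = -1633.9347 N (compression)
  Rx@0 = -803.5100 N
  Ry@0 = -506.3658 N
  Ry@4 = +1467.8858 N

556.107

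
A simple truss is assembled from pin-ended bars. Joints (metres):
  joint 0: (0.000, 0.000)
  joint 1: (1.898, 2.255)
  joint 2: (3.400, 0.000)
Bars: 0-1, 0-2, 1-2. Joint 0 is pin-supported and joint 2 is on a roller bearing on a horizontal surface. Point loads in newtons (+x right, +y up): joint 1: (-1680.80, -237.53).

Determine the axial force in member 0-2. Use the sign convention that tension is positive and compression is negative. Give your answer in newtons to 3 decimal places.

-654.198

N=3 nodes, M=3 members, R=3 reactions → 2N=6, M+R=6
member 0 (0-1): L=2.9474, (cx,cy)=(0.6439,0.7651)
member 1 (0-2): L=3.4000, (cx,cy)=(1.0000,0.0000)
member 2 (1-2): L=2.7094, (cx,cy)=(0.5544,-0.8323)
solve A·x = −loads:
  F[0-1] = -1594.2319 N (compression)
  F[0-2] = -654.1981 N (compression)
  F[1-2] = +1180.0973 N (tension)
  Rx@0 = +1680.8000 N
  Ry@0 = +1219.6983 N
  Ry@2 = -982.1683 N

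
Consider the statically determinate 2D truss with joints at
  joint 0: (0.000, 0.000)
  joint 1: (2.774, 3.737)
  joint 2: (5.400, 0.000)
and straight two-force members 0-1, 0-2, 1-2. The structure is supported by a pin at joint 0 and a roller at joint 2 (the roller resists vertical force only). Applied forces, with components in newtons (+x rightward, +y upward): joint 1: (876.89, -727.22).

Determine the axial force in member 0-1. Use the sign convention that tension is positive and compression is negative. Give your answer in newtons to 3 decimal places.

315.330

N=3 nodes, M=3 members, R=3 reactions → 2N=6, M+R=6
member 0 (0-1): L=4.6541, (cx,cy)=(0.5960,0.8030)
member 1 (0-2): L=5.4000, (cx,cy)=(1.0000,0.0000)
member 2 (1-2): L=4.5674, (cx,cy)=(0.5749,-0.8182)
solve A·x = −loads:
  F[0-1] = +315.3301 N (tension)
  F[0-2] = +688.9409 N (tension)
  F[1-2] = -1198.2717 N (compression)
  Rx@0 = -876.8900 N
  Ry@0 = -253.1960 N
  Ry@2 = +980.4160 N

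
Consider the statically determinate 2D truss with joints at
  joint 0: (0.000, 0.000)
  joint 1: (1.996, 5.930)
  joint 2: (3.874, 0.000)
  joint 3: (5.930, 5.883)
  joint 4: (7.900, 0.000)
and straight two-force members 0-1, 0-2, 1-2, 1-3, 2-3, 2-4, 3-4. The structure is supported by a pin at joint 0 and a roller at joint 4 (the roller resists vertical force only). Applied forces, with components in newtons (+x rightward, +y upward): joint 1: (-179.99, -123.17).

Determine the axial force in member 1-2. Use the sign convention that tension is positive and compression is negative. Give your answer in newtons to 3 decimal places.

108.189

N=5 nodes, M=7 members, R=3 reactions → 2N=10, M+R=10
member 0 (0-1): L=6.2569, (cx,cy)=(0.3190,0.9478)
member 1 (0-2): L=3.8740, (cx,cy)=(1.0000,0.0000)
member 2 (1-2): L=6.2203, (cx,cy)=(0.3019,-0.9533)
member 3 (1-3): L=3.9343, (cx,cy)=(0.9999,-0.0119)
member 4 (2-3): L=6.2319, (cx,cy)=(0.3299,0.9440)
member 5 (2-4): L=4.0260, (cx,cy)=(1.0000,0.0000)
member 6 (3-4): L=6.2041, (cx,cy)=(0.3175,-0.9482)
solve A·x = −loads:
  F[0-1] = -239.6792 N (compression)
  F[0-2] = -103.5306 N (compression)
  F[1-2] = +108.1885 N (tension)
  F[1-3] = +70.8718 N (tension)
  F[2-3] = -109.2571 N (compression)
  F[2-4] = -34.8212 N (compression)
  F[3-4] = +109.6618 N (tension)
  Rx@0 = +179.9900 N
  Ry@0 = +227.1565 N
  Ry@4 = -103.9865 N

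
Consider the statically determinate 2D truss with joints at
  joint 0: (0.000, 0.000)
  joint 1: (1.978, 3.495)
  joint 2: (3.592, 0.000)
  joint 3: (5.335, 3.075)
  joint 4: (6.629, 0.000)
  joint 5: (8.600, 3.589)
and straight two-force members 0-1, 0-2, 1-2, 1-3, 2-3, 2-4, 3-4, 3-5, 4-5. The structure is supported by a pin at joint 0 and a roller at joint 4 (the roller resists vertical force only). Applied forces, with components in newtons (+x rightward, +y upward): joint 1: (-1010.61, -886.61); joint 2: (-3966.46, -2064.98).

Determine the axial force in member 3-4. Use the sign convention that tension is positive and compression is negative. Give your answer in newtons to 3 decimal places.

-922.913

N=6 nodes, M=9 members, R=3 reactions → 2N=12, M+R=12
member 0 (0-1): L=4.0159, (cx,cy)=(0.4925,0.8703)
member 1 (0-2): L=3.5920, (cx,cy)=(1.0000,0.0000)
member 2 (1-2): L=3.8497, (cx,cy)=(0.4193,-0.9079)
member 3 (1-3): L=3.3832, (cx,cy)=(0.9923,-0.1241)
member 4 (2-3): L=3.5346, (cx,cy)=(0.4931,0.8700)
member 5 (2-4): L=3.0370, (cx,cy)=(1.0000,0.0000)
member 6 (3-4): L=3.3362, (cx,cy)=(0.3879,-0.9217)
member 7 (3-5): L=3.3052, (cx,cy)=(0.9878,0.1555)
member 8 (4-5): L=4.0946, (cx,cy)=(0.4814,0.8765)
solve A·x = −loads:
  F[0-1] = -2414.0572 N (compression)
  F[0-2] = -3788.0471 N (compression)
  F[1-2] = +1445.6611 N (tension)
  F[1-3] = -790.6308 N (compression)
  F[2-3] = +864.9927 N (tension)
  F[2-4] = +357.9698 N (tension)
  F[3-4] = -922.9132 N (compression)
  F[3-5] = -0.0000 N (tension)
  F[4-5] = +0.0000 N (tension)
  Rx@0 = +4977.0700 N
  Ry@0 = +2100.9276 N
  Ry@4 = +850.6624 N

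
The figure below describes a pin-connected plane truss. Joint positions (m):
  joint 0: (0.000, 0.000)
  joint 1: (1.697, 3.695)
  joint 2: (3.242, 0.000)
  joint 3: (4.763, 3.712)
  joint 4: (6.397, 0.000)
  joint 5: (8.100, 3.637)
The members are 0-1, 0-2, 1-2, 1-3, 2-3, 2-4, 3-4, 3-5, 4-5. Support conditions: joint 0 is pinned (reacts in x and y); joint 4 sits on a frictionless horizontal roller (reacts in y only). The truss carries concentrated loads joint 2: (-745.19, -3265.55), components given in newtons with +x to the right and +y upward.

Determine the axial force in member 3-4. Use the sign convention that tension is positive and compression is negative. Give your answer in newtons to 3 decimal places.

N=6 nodes, M=9 members, R=3 reactions → 2N=12, M+R=12
member 0 (0-1): L=4.0661, (cx,cy)=(0.4174,0.9087)
member 1 (0-2): L=3.2420, (cx,cy)=(1.0000,0.0000)
member 2 (1-2): L=4.0050, (cx,cy)=(0.3858,-0.9226)
member 3 (1-3): L=3.0660, (cx,cy)=(1.0000,0.0055)
member 4 (2-3): L=4.0115, (cx,cy)=(0.3792,0.9253)
member 5 (2-4): L=3.1550, (cx,cy)=(1.0000,0.0000)
member 6 (3-4): L=4.0557, (cx,cy)=(0.4029,-0.9152)
member 7 (3-5): L=3.3378, (cx,cy)=(0.9997,-0.0225)
member 8 (4-5): L=4.0160, (cx,cy)=(0.4241,0.9056)
solve A·x = −loads:
  F[0-1] = -1772.3054 N (compression)
  F[0-2] = -5.5051 N (compression)
  F[1-2] = +1737.2196 N (tension)
  F[1-3] = -1409.8694 N (compression)
  F[2-3] = +1796.9739 N (tension)
  F[2-4] = +728.5126 N (tension)
  F[3-4] = -1808.2291 N (compression)
  F[3-5] = +0.0000 N (tension)
  F[4-5] = -0.0000 N (compression)
  Rx@0 = +745.1900 N
  Ry@0 = +1610.5691 N
  Ry@4 = +1654.9809 N

-1808.229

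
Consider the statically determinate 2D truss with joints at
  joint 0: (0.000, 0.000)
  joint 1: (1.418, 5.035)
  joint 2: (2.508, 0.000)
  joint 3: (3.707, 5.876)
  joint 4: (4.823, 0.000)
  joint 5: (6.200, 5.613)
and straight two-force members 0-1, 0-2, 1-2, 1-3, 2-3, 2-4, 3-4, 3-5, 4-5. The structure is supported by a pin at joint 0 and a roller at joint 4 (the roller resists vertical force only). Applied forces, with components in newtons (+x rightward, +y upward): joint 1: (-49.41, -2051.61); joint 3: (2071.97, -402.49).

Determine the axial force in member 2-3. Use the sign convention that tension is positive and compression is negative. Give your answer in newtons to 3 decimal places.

N=6 nodes, M=9 members, R=3 reactions → 2N=12, M+R=12
member 0 (0-1): L=5.2309, (cx,cy)=(0.2711,0.9626)
member 1 (0-2): L=2.5080, (cx,cy)=(1.0000,0.0000)
member 2 (1-2): L=5.1516, (cx,cy)=(0.2116,-0.9774)
member 3 (1-3): L=2.4386, (cx,cy)=(0.9387,0.3449)
member 4 (2-3): L=5.9971, (cx,cy)=(0.1999,0.9798)
member 5 (2-4): L=2.3150, (cx,cy)=(1.0000,0.0000)
member 6 (3-4): L=5.9810, (cx,cy)=(0.1866,-0.9824)
member 7 (3-5): L=2.5068, (cx,cy)=(0.9945,-0.1049)
member 8 (4-5): L=5.7794, (cx,cy)=(0.2383,0.9712)
solve A·x = −loads:
  F[0-1] = +967.4303 N (tension)
  F[0-2] = +1760.3058 N (tension)
  F[1-2] = -2718.5232 N (compression)
  F[1-3] = +944.8226 N (tension)
  F[2-3] = +2711.7252 N (tension)
  F[2-4] = +642.9546 N (tension)
  F[3-4] = -3445.8215 N (compression)
  F[3-5] = -0.0000 N (compression)
  F[4-5] = +0.0000 N (tension)
  Rx@0 = -2022.5600 N
  Ry@0 = -931.2058 N
  Ry@4 = +3385.3058 N

2711.725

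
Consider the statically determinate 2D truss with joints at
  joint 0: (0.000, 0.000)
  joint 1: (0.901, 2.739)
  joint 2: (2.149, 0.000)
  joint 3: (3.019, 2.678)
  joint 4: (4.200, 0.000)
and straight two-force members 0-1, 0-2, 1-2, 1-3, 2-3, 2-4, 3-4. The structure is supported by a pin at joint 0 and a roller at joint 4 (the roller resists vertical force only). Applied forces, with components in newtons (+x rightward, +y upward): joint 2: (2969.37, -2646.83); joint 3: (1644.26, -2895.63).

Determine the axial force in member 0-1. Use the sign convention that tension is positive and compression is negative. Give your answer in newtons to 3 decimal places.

N=5 nodes, M=7 members, R=3 reactions → 2N=10, M+R=10
member 0 (0-1): L=2.8834, (cx,cy)=(0.3125,0.9499)
member 1 (0-2): L=2.1490, (cx,cy)=(1.0000,0.0000)
member 2 (1-2): L=3.0099, (cx,cy)=(0.4146,-0.9100)
member 3 (1-3): L=2.1189, (cx,cy)=(0.9996,-0.0288)
member 4 (2-3): L=2.8158, (cx,cy)=(0.3090,0.9511)
member 5 (2-4): L=2.0510, (cx,cy)=(1.0000,0.0000)
member 6 (3-4): L=2.9268, (cx,cy)=(0.4035,-0.9150)
solve A·x = −loads:
  F[0-1] = -1114.1385 N (compression)
  F[0-2] = +4961.7757 N (tension)
  F[1-2] = +1189.6614 N (tension)
  F[1-3] = -841.7625 N (compression)
  F[2-3] = +1644.7246 N (tension)
  F[2-4] = +1977.4970 N (tension)
  F[3-4] = -4900.7918 N (compression)
  Rx@0 = -4613.6300 N
  Ry@0 = +1058.3474 N
  Ry@4 = +4484.1126 N

-1114.139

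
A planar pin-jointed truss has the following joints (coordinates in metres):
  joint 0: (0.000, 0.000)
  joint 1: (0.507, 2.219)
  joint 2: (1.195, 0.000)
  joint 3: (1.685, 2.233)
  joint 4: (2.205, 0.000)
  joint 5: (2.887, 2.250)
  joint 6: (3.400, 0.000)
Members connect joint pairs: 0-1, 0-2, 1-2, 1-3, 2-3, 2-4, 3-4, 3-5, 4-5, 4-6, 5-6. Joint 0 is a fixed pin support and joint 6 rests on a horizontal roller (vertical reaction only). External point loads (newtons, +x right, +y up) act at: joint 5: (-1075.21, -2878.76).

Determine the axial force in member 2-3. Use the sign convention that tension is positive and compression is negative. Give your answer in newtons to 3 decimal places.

-1165.673

N=7 nodes, M=11 members, R=3 reactions → 2N=14, M+R=14
member 0 (0-1): L=2.2762, (cx,cy)=(0.2227,0.9749)
member 1 (0-2): L=1.1950, (cx,cy)=(1.0000,0.0000)
member 2 (1-2): L=2.3232, (cx,cy)=(0.2961,-0.9551)
member 3 (1-3): L=1.1781, (cx,cy)=(0.9999,0.0119)
member 4 (2-3): L=2.2861, (cx,cy)=(0.2143,0.9768)
member 5 (2-4): L=1.0100, (cx,cy)=(1.0000,0.0000)
member 6 (3-4): L=2.2927, (cx,cy)=(0.2268,-0.9739)
member 7 (3-5): L=1.2021, (cx,cy)=(0.9999,0.0141)
member 8 (4-5): L=2.3511, (cx,cy)=(0.2901,0.9570)
member 9 (4-6): L=1.1950, (cx,cy)=(1.0000,0.0000)
member 10 (5-6): L=2.3077, (cx,cy)=(0.2223,-0.9750)
solve A·x = −loads:
  F[0-1] = -1175.4195 N (compression)
  F[0-2] = -813.3955 N (compression)
  F[1-2] = +1192.0540 N (tension)
  F[1-3] = -614.8751 N (compression)
  F[2-3] = -1165.6734 N (compression)
  F[2-4] = -210.5325 N (compression)
  F[3-4] = +1160.1725 N (tension)
  F[3-5] = -1127.9199 N (compression)
  F[4-5] = -1180.7063 N (compression)
  F[4-6] = +395.0943 N (tension)
  F[5-6] = -1777.3400 N (compression)
  Rx@0 = +1075.2100 N
  Ry@0 = +1145.8901 N
  Ry@6 = +1732.8699 N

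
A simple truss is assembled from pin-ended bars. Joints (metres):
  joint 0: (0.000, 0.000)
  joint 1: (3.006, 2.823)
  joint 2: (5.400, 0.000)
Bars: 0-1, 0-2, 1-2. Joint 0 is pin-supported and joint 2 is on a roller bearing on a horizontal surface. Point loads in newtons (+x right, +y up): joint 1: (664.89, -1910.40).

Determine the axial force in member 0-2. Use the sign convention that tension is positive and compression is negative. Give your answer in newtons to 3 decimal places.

1196.615

N=3 nodes, M=3 members, R=3 reactions → 2N=6, M+R=6
member 0 (0-1): L=4.1238, (cx,cy)=(0.7289,0.6846)
member 1 (0-2): L=5.4000, (cx,cy)=(1.0000,0.0000)
member 2 (1-2): L=3.7014, (cx,cy)=(0.6468,-0.7627)
solve A·x = −loads:
  F[0-1] = -729.4422 N (compression)
  F[0-2] = +1196.6148 N (tension)
  F[1-2] = -1850.1181 N (compression)
  Rx@0 = -664.8900 N
  Ry@0 = +499.3543 N
  Ry@2 = +1411.0457 N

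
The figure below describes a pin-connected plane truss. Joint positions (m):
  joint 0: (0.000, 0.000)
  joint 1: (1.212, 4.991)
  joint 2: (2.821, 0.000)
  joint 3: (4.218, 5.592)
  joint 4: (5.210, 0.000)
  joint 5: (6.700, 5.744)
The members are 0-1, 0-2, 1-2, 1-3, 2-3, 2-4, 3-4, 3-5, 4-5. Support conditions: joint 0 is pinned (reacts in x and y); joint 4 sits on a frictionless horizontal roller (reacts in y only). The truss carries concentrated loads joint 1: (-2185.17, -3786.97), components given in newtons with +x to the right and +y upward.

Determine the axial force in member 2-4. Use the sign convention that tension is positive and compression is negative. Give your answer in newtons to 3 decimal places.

-215.067

N=6 nodes, M=9 members, R=3 reactions → 2N=12, M+R=12
member 0 (0-1): L=5.1361, (cx,cy)=(0.2360,0.9718)
member 1 (0-2): L=2.8210, (cx,cy)=(1.0000,0.0000)
member 2 (1-2): L=5.2439, (cx,cy)=(0.3068,-0.9518)
member 3 (1-3): L=3.0655, (cx,cy)=(0.9806,0.1961)
member 4 (2-3): L=5.7639, (cx,cy)=(0.2424,0.9702)
member 5 (2-4): L=2.3890, (cx,cy)=(1.0000,0.0000)
member 6 (3-4): L=5.6793, (cx,cy)=(0.1747,-0.9846)
member 7 (3-5): L=2.4866, (cx,cy)=(0.9981,0.0611)
member 8 (4-5): L=5.9341, (cx,cy)=(0.2511,0.9680)
solve A·x = −loads:
  F[0-1] = -5144.6197 N (compression)
  F[0-2] = -971.1481 N (compression)
  F[1-2] = +1388.3204 N (tension)
  F[1-3] = +555.9590 N (tension)
  F[2-3] = -1361.9631 N (compression)
  F[2-4] = -215.0675 N (compression)
  F[3-4] = +1231.2845 N (tension)
  F[3-5] = +0.0000 N (tension)
  F[4-5] = -0.0000 N (compression)
  Rx@0 = +2185.1700 N
  Ry@0 = +4999.3262 N
  Ry@4 = -1212.3562 N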